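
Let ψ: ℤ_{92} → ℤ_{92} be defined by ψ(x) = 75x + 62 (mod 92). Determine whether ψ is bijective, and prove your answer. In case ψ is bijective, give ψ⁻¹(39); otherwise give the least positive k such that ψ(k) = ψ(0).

By definition, injectivity means: for all s, t in the domain, ψ(s) = ψ(t) implies s = t.
Suppose ψ(s) = ψ(t) in ℤ_{92}. Then 75s + 62 ≡ 75t + 62 (mod 92), so 75(s − t) ≡ 0 (mod 92).
Since gcd(75, 92) = 1, 75 is invertible modulo 92, so s − t ≡ 0 (mod 92), i.e. s = t.
We now compute 75⁻¹ mod 92 explicitly. Euclid's algorithm: 92 = 1·75 + 17, 75 = 4·17 + 7, 17 = 2·7 + 3, 7 = 2·3 + 1; back-substituting gives 1 = 27·75 − 22·92, so 75⁻¹ ≡ 27 (mod 92).
For any y ∈ ℤ_{92}, x = 27(y − 62) mod 92 satisfies ψ(x) = 75·27(y − 62) + 62 ≡ y (since 75·27 ≡ 1 mod 92). So every y has a preimage.
Thus ψ is bijective.
Since ψ is bijective, we compute ψ⁻¹(39): solve 75x + 62 ≡ 39 (mod 92), i.e. 75x ≡ 69 (mod 92).
Multiplying by 75⁻¹ = 27 gives x ≡ 27·69 = 1863 = 20·92 + 23 ≡ 23 (mod 92).
Check: ψ(23) = 75·23 + 62 = 1787 = 19·92 + 39 ≡ 39 (mod 92).

23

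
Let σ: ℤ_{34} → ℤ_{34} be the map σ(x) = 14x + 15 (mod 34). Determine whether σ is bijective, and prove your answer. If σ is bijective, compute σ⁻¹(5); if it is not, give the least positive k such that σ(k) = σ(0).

17

We have gcd(14, 34) = 2 > 1. Taking x_1 = 0 and x_2 = 17: σ(0) = 15 and σ(17) = 14·17 + 15 = 253 ≡ 15 (mod 34).
So σ(0) = σ(17) while 0 ≠ 17, so σ is not injective, hence not bijective.
Since σ is not bijective, we find the least positive k with σ(k) = σ(0): this means 14k ≡ 0 (mod 34), i.e. 34 ∣ 14k. Since gcd(14, 34) = 2, dividing through by 2 this holds exactly when 17 ∣ 7k, and as gcd(7, 17) = 1, exactly when 17 ∣ k.
The smallest positive such k is 17.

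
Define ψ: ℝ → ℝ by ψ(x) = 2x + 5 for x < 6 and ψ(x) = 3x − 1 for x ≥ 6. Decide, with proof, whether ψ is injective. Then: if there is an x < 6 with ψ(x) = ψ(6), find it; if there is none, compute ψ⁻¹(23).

Both pieces are strictly increasing (slopes 2 and 3), so each is injective on its own interval.
The left piece maps (−∞, 6) onto (−∞, 17); the right piece maps [6, ∞) onto [17, ∞).
These images are disjoint, so no value is attained by both pieces. Hence ψ is injective.
Because the two images are disjoint, no x < 6 has ψ(x) = ψ(6), so we compute ψ⁻¹(23): 23 lies in [17, ∞), so solve 3x − 1 = 23: x = (23 + 1)/3 = 8.

8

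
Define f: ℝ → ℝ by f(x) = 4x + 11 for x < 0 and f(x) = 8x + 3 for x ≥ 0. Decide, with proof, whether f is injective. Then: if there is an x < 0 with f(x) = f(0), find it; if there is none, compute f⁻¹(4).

-2

Both pieces are strictly increasing (slopes 4 and 8), so each is injective on its own interval.
The left piece maps (−∞, 0) onto (−∞, 11); the right piece maps [0, ∞) onto [3, ∞).
These images overlap. In particular f(0) = 3 (right piece), and solving 4x + 11 = 3 on the left piece gives x = −2 < 0.
So f(−2) = f(0) with −2 ≠ 0, and f is not injective. This x = −2 is the requested value below 0.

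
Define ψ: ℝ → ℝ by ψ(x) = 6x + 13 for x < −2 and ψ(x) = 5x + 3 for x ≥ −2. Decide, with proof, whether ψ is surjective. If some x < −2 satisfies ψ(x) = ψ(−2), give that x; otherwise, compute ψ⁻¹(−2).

Both pieces are strictly increasing (slopes 6 and 5), so each is injective on its own interval.
The left piece maps (−∞, −2) onto (−∞, 1); the right piece maps [−2, ∞) onto [−7, ∞).
The union (−∞, 1) ∪ [−7, ∞) covers ℝ, so ψ is surjective.
For the follow-up: the images overlap, so an x < −2 with ψ(x) = ψ(−2) exists. ψ(−2) = −7; solving 6x + 13 = −7 for x < −2 gives x = (−7 − 13)/6 = −10/3.

-10/3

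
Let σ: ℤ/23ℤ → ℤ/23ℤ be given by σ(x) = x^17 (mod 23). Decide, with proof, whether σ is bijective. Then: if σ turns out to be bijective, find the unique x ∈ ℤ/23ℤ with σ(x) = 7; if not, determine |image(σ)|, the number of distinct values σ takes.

20

Since 23 is prime, the nonzero elements of ℤ/23ℤ form a cyclic group of order 22.
As gcd(17, 22) = 1, raising to the 17th power is a bijection on this group: if s^17 ≡ t^17 then (st^{−1})^17 = 1, and the only element of order dividing gcd(17, 22) = 1 is 1, so s = t.
With σ(0) = 0 this makes σ injective on all of ℤ/23ℤ, hence bijective (finite equal-size domain and codomain). In particular σ is bijective.
Since σ is bijective, we find the preimage of 7. The inverse of x ↦ x^17 on (ℤ/23ℤ)^× is x ↦ x^13, because 17·13 = 221 = 10·22 + 1 ≡ 1 (mod 22) and x^{22} = 1 for x ≠ 0 (Fermat). So σ⁻¹(7) = 7^13 mod 23.
Repeated squaring mod 23: 7^1 ≡ 7, 7^2 ≡ 7² = 49 ≡ 3, 7^4 ≡ 3² = 9, 7^8 ≡ 9² = 81 ≡ 12. Since 13 = 8 + 4 + 1, 7^13 ≡ 12·9·7: 12·9 = 108 ≡ 16, then 16·7 = 112 ≡ 20. So 7^13 ≡ 20 (mod 23).
Hence σ⁻¹(7) = 20.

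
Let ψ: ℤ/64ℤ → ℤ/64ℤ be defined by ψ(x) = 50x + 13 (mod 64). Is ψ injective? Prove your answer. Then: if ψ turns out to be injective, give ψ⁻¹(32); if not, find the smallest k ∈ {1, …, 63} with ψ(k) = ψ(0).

32

Recall that ψ is injective if ψ(a) = ψ(b) implies a = b.
We have gcd(50, 64) = 2 > 1. Taking a = 0 and b = 32: ψ(0) = 13 and ψ(32) = 50·32 + 13 = 1613 ≡ 13 (mod 64).
So ψ(0) = ψ(32) while 0 ≠ 32, thus ψ is not injective.
Since ψ is not injective, we find the least positive k with ψ(k) = ψ(0): this means 50k ≡ 0 (mod 64), i.e. 64 ∣ 50k. Since gcd(50, 64) = 2, dividing through by 2 this holds exactly when 32 ∣ 25k, and as gcd(25, 32) = 1, exactly when 32 ∣ k.
The smallest positive such k is 32.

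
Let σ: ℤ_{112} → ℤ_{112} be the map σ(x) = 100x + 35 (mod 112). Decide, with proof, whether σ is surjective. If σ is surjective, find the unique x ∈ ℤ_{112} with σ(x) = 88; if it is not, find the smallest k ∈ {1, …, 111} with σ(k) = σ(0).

28

Since gcd(100, 112) = 4, we have 100x ≡ 0 (mod 4) for all x, so σ(x) ≡ 3 (mod 4).
But 0 ≢ 3 (mod 4), so 0 ∈ ℤ_{112} has no preimage. Thus σ is not surjective.
Since σ is not surjective, we find the least positive k with σ(k) = σ(0): this means 100k ≡ 0 (mod 112), i.e. 112 ∣ 100k. Since gcd(100, 112) = 4, dividing through by 4 this holds exactly when 28 ∣ 25k, and as gcd(25, 28) = 1, exactly when 28 ∣ k.
The smallest positive such k is 28.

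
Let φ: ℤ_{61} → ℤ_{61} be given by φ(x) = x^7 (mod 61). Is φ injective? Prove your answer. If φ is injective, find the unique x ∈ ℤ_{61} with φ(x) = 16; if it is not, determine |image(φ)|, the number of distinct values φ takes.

56

Since 61 is prime, the nonzero elements of ℤ_{61} form a cyclic group of order 60.
As gcd(7, 60) = 1, raising to the 7th power is a bijection on this group: if a^7 ≡ b^7 then (ab^{−1})^7 = 1, and the only element of order dividing gcd(7, 60) = 1 is 1, so a = b.
With φ(0) = 0 this makes φ injective on all of ℤ_{61}, hence bijective (finite equal-size domain and codomain). In particular φ is injective.
Since φ is injective, we find the preimage of 16. The inverse of x ↦ x^7 on (ℤ_{61})^× is x ↦ x^43, because 7·43 = 301 = 5·60 + 1 ≡ 1 (mod 60) and x^{60} = 1 for x ≠ 0 (Fermat). So φ⁻¹(16) = 16^43 mod 61.
Repeated squaring mod 61: 16^1 ≡ 16, 16^2 ≡ 16² = 256 ≡ 12, 16^4 ≡ 12² = 144 ≡ 22, 16^8 ≡ 22² = 484 ≡ 57, 16^16 ≡ 57² = 3249 ≡ 16, 16^32 ≡ 16² = 256 ≡ 12. Since 43 = 32 + 8 + 2 + 1, 16^43 ≡ 12·57·12·16: 12·57 = 684 ≡ 13, then 13·12 = 156 ≡ 34, then 34·16 = 544 ≡ 56. So 16^43 ≡ 56 (mod 61).
Hence φ⁻¹(16) = 56.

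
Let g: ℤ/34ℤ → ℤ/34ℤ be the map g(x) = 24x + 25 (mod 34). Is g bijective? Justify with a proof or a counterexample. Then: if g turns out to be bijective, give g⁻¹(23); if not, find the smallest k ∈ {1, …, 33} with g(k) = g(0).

Recall that g is injective when g(a) = g(b) forces a = b.
We have gcd(24, 34) = 2 > 1. Taking a = 0 and b = 17: g(0) = 25 and g(17) = 24·17 + 25 = 433 ≡ 25 (mod 34).
So g(0) = g(17) while 0 ≠ 17, so g is not injective, hence not bijective.
Since g is not bijective, we find the least positive k with g(k) = g(0): this means 24k ≡ 0 (mod 34), i.e. 34 ∣ 24k. Since gcd(24, 34) = 2, dividing through by 2 this holds exactly when 17 ∣ 12k, and as gcd(12, 17) = 1, exactly when 17 ∣ k.
The smallest positive such k is 17.

17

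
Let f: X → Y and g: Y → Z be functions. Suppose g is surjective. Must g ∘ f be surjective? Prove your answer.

not surjective

No. Take X = {1}, Y = Z = {1, 2, 3, 4}, f(1) = 1, and g = identity (surjective).
Then (g ∘ f)(1) = 1, and 4 ∈ Z has no preimage under g ∘ f, so g ∘ f is not surjective.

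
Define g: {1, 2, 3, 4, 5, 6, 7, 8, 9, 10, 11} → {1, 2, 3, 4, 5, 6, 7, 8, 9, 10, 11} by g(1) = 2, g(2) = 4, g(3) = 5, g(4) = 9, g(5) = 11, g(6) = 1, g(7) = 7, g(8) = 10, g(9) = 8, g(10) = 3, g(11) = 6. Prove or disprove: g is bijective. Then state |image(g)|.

11

The values 2, 4, 5, 9, 11, 1, 7, 10, 8, 3, 6 are a permutation of {1, 2, 3, 4, 5, 6, 7, 8, 9, 10, 11}: each element appears exactly once.
So g is injective and surjective, hence bijective.
The image of g is {1, 2, 3, 4, 5, 6, 7, 8, 9, 10, 11}, which has 11 elements.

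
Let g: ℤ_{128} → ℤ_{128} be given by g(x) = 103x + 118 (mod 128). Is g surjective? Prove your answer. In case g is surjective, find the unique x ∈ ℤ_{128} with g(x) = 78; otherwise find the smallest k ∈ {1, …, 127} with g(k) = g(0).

104

Since gcd(103, 128) = 1, 103 is invertible modulo 128. Euclid's algorithm: 128 = 1·103 + 25, 103 = 4·25 + 3, 25 = 8·3 + 1; back-substituting gives 1 = 87·103 − 70·128, so 103⁻¹ ≡ 87 (mod 128).
For any y ∈ ℤ_{128}, x = 87(y − 118) mod 128 satisfies g(x) = 103·87(y − 118) + 118 ≡ y (since 103·87 ≡ 1 mod 128). So every y has a preimage.
Thus g is surjective.
Since g is surjective, we compute g⁻¹(78): solve 103x + 118 ≡ 78 (mod 128), i.e. 103x ≡ 88 (mod 128).
Multiplying by 103⁻¹ = 87 gives x ≡ 87·88 = 7656 = 59·128 + 104 ≡ 104 (mod 128).
Check: g(104) = 103·104 + 118 = 10830 = 84·128 + 78 ≡ 78 (mod 128).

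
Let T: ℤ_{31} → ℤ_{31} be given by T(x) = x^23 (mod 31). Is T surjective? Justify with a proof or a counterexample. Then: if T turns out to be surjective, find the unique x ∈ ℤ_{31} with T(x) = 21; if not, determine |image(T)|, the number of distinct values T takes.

24

Since 31 is prime, the nonzero elements of ℤ_{31} form a cyclic group of order 30.
As gcd(23, 30) = 1, raising to the 23rd power is a bijection on this group: if a^23 ≡ b^23 then (ab^{−1})^23 = 1, and the only element of order dividing gcd(23, 30) = 1 is 1, so a = b.
With T(0) = 0 this makes T injective on all of ℤ_{31}, hence bijective (finite equal-size domain and codomain). In particular T is surjective.
Since T is surjective, we find the preimage of 21. The inverse of x ↦ x^23 on (ℤ_{31})^× is x ↦ x^17, because 23·17 = 391 = 13·30 + 1 ≡ 1 (mod 30) and x^{30} = 1 for x ≠ 0 (Fermat). So T⁻¹(21) = 21^17 mod 31.
Repeated squaring mod 31: 21^1 ≡ 21, 21^2 ≡ 21² = 441 ≡ 7, 21^4 ≡ 7² = 49 ≡ 18, 21^8 ≡ 18² = 324 ≡ 14, 21^16 ≡ 14² = 196 ≡ 10. Since 17 = 16 + 1, 21^17 ≡ 10·21: 10·21 = 210 ≡ 24. So 21^17 ≡ 24 (mod 31).
Hence T⁻¹(21) = 24.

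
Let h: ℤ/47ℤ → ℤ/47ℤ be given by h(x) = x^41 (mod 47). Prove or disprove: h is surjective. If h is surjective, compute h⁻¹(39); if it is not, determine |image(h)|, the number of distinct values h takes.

Since 47 is prime, the nonzero elements of ℤ/47ℤ form a cyclic group of order 46.
As gcd(41, 46) = 1, raising to the 41st power is a bijection on this group: if a^41 ≡ b^41 then (ab^{−1})^41 = 1, and the only element of order dividing gcd(41, 46) = 1 is 1, so a = b.
With h(0) = 0 this makes h injective on all of ℤ/47ℤ, hence bijective (finite equal-size domain and codomain). In particular h is surjective.
Since h is surjective, we find the preimage of 39. The inverse of x ↦ x^41 on (ℤ/47ℤ)^× is x ↦ x^9, because 41·9 = 369 = 8·46 + 1 ≡ 1 (mod 46) and x^{46} = 1 for x ≠ 0 (Fermat). So h⁻¹(39) = 39^9 mod 47.
Repeated squaring mod 47: 39^1 ≡ 39, 39^2 ≡ 39² = 1521 ≡ 17, 39^4 ≡ 17² = 289 ≡ 7, 39^8 ≡ 7² = 49 ≡ 2. Since 9 = 8 + 1, 39^9 ≡ 2·39: 2·39 = 78 ≡ 31. So 39^9 ≡ 31 (mod 47).
Hence h⁻¹(39) = 31.

31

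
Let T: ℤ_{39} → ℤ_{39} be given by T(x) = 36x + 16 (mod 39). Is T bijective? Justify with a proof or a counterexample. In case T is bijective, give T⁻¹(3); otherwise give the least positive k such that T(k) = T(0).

13

We have gcd(36, 39) = 3 > 1. Taking u = 0 and v = 13: T(0) = 16 and T(13) = 36·13 + 16 = 484 ≡ 16 (mod 39).
So T(0) = T(13) while 0 ≠ 13, so T is not injective, hence not bijective.
Since T is not bijective, we find the least positive k with T(k) = T(0): this means 36k ≡ 0 (mod 39), i.e. 39 ∣ 36k. Since gcd(36, 39) = 3, dividing through by 3 this holds exactly when 13 ∣ 12k, and as gcd(12, 13) = 1, exactly when 13 ∣ k.
The smallest positive such k is 13.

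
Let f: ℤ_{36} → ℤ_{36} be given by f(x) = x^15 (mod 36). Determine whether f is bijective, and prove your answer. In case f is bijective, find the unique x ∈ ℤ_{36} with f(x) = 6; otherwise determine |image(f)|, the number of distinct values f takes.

9

f(0) = 0^15 = 0.
f(6): Repeated squaring mod 36: 6^1 ≡ 6, 6^2 ≡ 6² = 36 ≡ 0, 6^4 ≡ 0² = 0, 6^8 ≡ 0² = 0. Since 15 = 8 + 4 + 2 + 1, 6^15 ≡ 0·0·0·6: 0·0 = 0, then 0·0 = 0, then 0·6 = 0. So 6^15 ≡ 0 (mod 36).
So f(0) = f(6) = 0 while 0 ≠ 6, thus f is not injective, hence not bijective.
Since f is not bijective, we determine |image(f)|. Computing x^15 mod 36 for each x (by repeated squaring, reducing mod 36 at every step), the values f(0), f(1), …, f(35) are: 0, 1, 8, 27, 28, 17, 0, 19, 8, 9, 28, 35, 0, 1, 8, 27, 28, 17, 0, 19, 8, 9, 28, 35, 0, 1, 8, 27, 28, 17, 0, 19, 8, 9, 28, 35.
The distinct values are {0, 1, 8, 9, 17, 19, 27, 28, 35}; there are 9 of them.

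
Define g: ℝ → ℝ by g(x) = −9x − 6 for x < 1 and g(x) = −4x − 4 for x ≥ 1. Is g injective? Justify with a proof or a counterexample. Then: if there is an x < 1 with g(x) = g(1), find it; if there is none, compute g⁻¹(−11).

2/9

Both pieces are strictly decreasing (slopes −9 and −4), so each is injective on its own interval.
The left piece maps (−∞, 1) onto (−15, ∞); the right piece maps [1, ∞) onto (−∞, −8].
These images overlap. In particular g(1) = −8 (right piece), and solving −9x − 6 = −8 on the left piece gives x = 2/9 < 1.
So g(2/9) = g(1) with 2/9 ≠ 1, and g is not injective. This x = 2/9 is the requested value below 1.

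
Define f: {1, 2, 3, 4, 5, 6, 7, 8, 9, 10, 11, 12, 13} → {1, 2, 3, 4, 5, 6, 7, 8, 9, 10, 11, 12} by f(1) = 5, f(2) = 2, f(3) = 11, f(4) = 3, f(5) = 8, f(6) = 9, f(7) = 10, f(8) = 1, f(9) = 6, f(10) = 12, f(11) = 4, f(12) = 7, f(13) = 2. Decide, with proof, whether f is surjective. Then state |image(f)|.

Every element of the codomain has a preimage: 1 = f(8), 2 = f(2), 3 = f(4), 4 = f(11), 5 = f(1), 6 = f(9), 7 = f(12), 8 = f(5), 9 = f(6), 10 = f(7), 11 = f(3), 12 = f(10).
Thus f is surjective.
The image of f is {1, 2, 3, 4, 5, 6, 7, 8, 9, 10, 11, 12}, which has 12 elements.

12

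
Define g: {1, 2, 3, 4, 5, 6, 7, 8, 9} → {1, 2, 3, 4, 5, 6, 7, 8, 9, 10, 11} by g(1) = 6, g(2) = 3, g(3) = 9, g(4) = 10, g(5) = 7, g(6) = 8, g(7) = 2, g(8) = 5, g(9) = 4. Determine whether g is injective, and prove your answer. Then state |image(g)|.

The values g(1), …, g(9) are 6, 3, 9, 10, 7, 8, 2, 5, 4 — all distinct.
So g(u) = g(v) only when u = v, and g is injective.
The image of g is {2, 3, 4, 5, 6, 7, 8, 9, 10}, which has 9 elements.

9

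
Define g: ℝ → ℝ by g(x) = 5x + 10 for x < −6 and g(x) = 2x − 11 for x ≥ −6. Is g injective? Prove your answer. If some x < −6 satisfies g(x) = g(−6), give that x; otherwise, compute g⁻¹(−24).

-33/5

Both pieces are strictly increasing (slopes 5 and 2), so each is injective on its own interval.
The left piece maps (−∞, −6) onto (−∞, −20); the right piece maps [−6, ∞) onto [−23, ∞).
These images overlap. In particular g(−6) = −23 (right piece), and solving 5x + 10 = −23 on the left piece gives x = −33/5 < −6.
So g(−33/5) = g(−6) with −33/5 ≠ −6, and g is not injective. This x = −33/5 is the requested value below −6.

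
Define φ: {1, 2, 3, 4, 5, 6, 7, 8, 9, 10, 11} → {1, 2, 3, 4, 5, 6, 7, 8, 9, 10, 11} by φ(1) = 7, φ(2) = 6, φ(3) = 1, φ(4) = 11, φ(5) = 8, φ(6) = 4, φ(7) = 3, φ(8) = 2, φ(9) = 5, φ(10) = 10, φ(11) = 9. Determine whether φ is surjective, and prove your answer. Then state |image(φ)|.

11

Every element of the codomain has a preimage: 1 = φ(3), 2 = φ(8), 3 = φ(7), 4 = φ(6), 5 = φ(9), 6 = φ(2), 7 = φ(1), 8 = φ(5), 9 = φ(11), 10 = φ(10), 11 = φ(4).
So φ is surjective.
The image of φ is {1, 2, 3, 4, 5, 6, 7, 8, 9, 10, 11}, which has 11 elements.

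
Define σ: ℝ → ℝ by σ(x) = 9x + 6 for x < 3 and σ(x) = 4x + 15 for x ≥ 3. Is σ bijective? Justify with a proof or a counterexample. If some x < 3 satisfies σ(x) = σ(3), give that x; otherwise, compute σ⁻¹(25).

7/3

Both pieces are strictly increasing (slopes 9 and 4), so each is injective on its own interval.
The left piece maps (−∞, 3) onto (−∞, 33); the right piece maps [3, ∞) onto [27, ∞).
These images overlap. In particular σ(3) = 27 (right piece), and solving 9x + 6 = 27 on the left piece gives x = 7/3 < 3.
So σ(7/3) = σ(3) with 7/3 ≠ 3, and σ is not injective, hence not bijective. This x = 7/3 is the requested value below 3.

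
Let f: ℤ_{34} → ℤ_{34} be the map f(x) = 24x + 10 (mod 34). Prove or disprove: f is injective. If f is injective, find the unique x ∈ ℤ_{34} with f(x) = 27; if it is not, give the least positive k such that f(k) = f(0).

We have gcd(24, 34) = 2 > 1. Taking a = 0 and b = 17: f(0) = 10 and f(17) = 24·17 + 10 = 418 ≡ 10 (mod 34).
So f(0) = f(17) while 0 ≠ 17, so f is not injective.
Since f is not injective, we find the least positive k with f(k) = f(0): this means 24k ≡ 0 (mod 34), i.e. 34 ∣ 24k. Since gcd(24, 34) = 2, dividing through by 2 this holds exactly when 17 ∣ 12k, and as gcd(12, 17) = 1, exactly when 17 ∣ k.
The smallest positive such k is 17.

17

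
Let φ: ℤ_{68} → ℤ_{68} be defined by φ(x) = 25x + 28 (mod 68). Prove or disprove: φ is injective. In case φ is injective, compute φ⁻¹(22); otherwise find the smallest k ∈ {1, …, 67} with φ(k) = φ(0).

46

Suppose φ(a) = φ(b) in ℤ_{68}. Then 25a + 28 ≡ 25b + 28 (mod 68), thus 25(a − b) ≡ 0 (mod 68).
Since gcd(25, 68) = 1, 25 is invertible modulo 68, so a − b ≡ 0 (mod 68), i.e. a = b.
Therefore φ is injective.
We now compute 25⁻¹ mod 68 explicitly. Euclid's algorithm: 68 = 2·25 + 18, 25 = 1·18 + 7, 18 = 2·7 + 4, 7 = 1·4 + 3, 4 = 1·3 + 1; back-substituting gives 1 = 49·25 − 18·68, so 25⁻¹ ≡ 49 (mod 68).
Since φ is injective, we compute φ⁻¹(22): solve 25x + 28 ≡ 22 (mod 68), i.e. 25x ≡ 62 (mod 68).
Multiplying by 25⁻¹ = 49 gives x ≡ 49·62 = 3038 = 44·68 + 46 ≡ 46 (mod 68).
Check: φ(46) = 25·46 + 28 = 1178 = 17·68 + 22 ≡ 22 (mod 68).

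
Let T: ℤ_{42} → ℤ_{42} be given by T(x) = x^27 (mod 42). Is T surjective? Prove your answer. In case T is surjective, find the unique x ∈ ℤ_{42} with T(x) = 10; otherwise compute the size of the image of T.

T(2): Repeated squaring mod 42: 2^1 ≡ 2, 2^2 ≡ 2² = 4, 2^4 ≡ 4² = 16, 2^8 ≡ 16² = 256 ≡ 4, 2^16 ≡ 4² = 16. Since 27 = 16 + 8 + 2 + 1, 2^27 ≡ 16·4·4·2: 16·4 = 64 ≡ 22, then 22·4 = 88 ≡ 4, then 4·2 = 8. So 2^27 ≡ 8 (mod 42).
T(8): Repeated squaring mod 42: 8^1 ≡ 8, 8^2 ≡ 8² = 64 ≡ 22, 8^4 ≡ 22² = 484 ≡ 22, 8^8 ≡ 22² = 484 ≡ 22, 8^16 ≡ 22² = 484 ≡ 22. Since 27 = 16 + 8 + 2 + 1, 8^27 ≡ 22·22·22·8: 22·22 = 484 ≡ 22, then 22·22 = 484 ≡ 22, then 22·8 = 176 ≡ 8. So 8^27 ≡ 8 (mod 42).
So T(2) = T(8) = 8 while 2 ≠ 8, so T is not injective.
A non-injective map from the 42-element set ℤ_{42} to itself takes at most 41 distinct values, so it cannot be surjective. Thus T is not surjective.
Since T is not surjective, we determine |image(T)|. Computing x^27 mod 42 for each x (by repeated squaring, reducing mod 42 at every step), the values T(0), T(1), …, T(41) are: 0, 1, 8, 27, 22, 41, 6, 7, 8, 15, 34, 29, 6, 13, 14, 15, 22, 41, 36, 13, 20, 21, 22, 29, 6, 1, 20, 27, 28, 29, 36, 13, 8, 27, 34, 35, 36, 1, 20, 15, 34, 41.
The distinct values are {0, 1, 6, 7, 8, 13, 14, 15, 20, 21, 22, 27, 28, 29, 34, 35, 36, 41}; there are 18 of them.

18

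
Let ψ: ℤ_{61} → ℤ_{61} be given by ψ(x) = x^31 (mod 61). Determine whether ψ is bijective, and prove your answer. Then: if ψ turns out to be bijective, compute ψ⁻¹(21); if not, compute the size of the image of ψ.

40

Since 61 is prime, the nonzero elements of ℤ_{61} form a cyclic group of order 60.
As gcd(31, 60) = 1, raising to the 31st power is a bijection on this group: if x_1^31 ≡ x_2^31 then (x_1x_2^{−1})^31 = 1, and the only element of order dividing gcd(31, 60) = 1 is 1, so x_1 = x_2.
With ψ(0) = 0 this makes ψ injective on all of ℤ_{61}, hence bijective (finite equal-size domain and codomain). In particular ψ is bijective.
Since ψ is bijective, we find the preimage of 21. The inverse of x ↦ x^31 on (ℤ_{61})^× is x ↦ x^31, because 31·31 = 961 = 16·60 + 1 ≡ 1 (mod 60) and x^{60} = 1 for x ≠ 0 (Fermat). So ψ⁻¹(21) = 21^31 mod 61.
Repeated squaring mod 61: 21^1 ≡ 21, 21^2 ≡ 21² = 441 ≡ 14, 21^4 ≡ 14² = 196 ≡ 13, 21^8 ≡ 13² = 169 ≡ 47, 21^16 ≡ 47² = 2209 ≡ 13. Since 31 = 16 + 8 + 4 + 2 + 1, 21^31 ≡ 13·47·13·14·21: 13·47 = 611 ≡ 1, then 1·13 = 13, then 13·14 = 182 ≡ 60, then 60·21 = 1260 ≡ 40. So 21^31 ≡ 40 (mod 61).
Hence ψ⁻¹(21) = 40.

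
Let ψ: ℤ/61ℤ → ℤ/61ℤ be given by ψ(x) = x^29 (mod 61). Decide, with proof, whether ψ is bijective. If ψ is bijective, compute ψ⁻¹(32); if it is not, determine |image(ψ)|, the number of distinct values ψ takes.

Since 61 is prime, the nonzero elements of ℤ/61ℤ form a cyclic group of order 60.
As gcd(29, 60) = 1, raising to the 29th power is a bijection on this group: if u^29 ≡ v^29 then (uv^{−1})^29 = 1, and the only element of order dividing gcd(29, 60) = 1 is 1, so u = v.
With ψ(0) = 0 this makes ψ injective on all of ℤ/61ℤ, hence bijective (finite equal-size domain and codomain). In particular ψ is bijective.
Since ψ is bijective, we find the preimage of 32. The inverse of x ↦ x^29 on (ℤ/61ℤ)^× is x ↦ x^29, because 29·29 = 841 = 14·60 + 1 ≡ 1 (mod 60) and x^{60} = 1 for x ≠ 0 (Fermat). So ψ⁻¹(32) = 32^29 mod 61.
Repeated squaring mod 61: 32^1 ≡ 32, 32^2 ≡ 32² = 1024 ≡ 48, 32^4 ≡ 48² = 2304 ≡ 47, 32^8 ≡ 47² = 2209 ≡ 13, 32^16 ≡ 13² = 169 ≡ 47. Since 29 = 16 + 8 + 4 + 1, 32^29 ≡ 47·13·47·32: 47·13 = 611 ≡ 1, then 1·47 = 47, then 47·32 = 1504 ≡ 40. So 32^29 ≡ 40 (mod 61).
Hence ψ⁻¹(32) = 40.

40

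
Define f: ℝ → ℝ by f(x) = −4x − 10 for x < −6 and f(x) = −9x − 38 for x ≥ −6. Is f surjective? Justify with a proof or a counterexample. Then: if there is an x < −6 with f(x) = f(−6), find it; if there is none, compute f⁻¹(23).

Both pieces are strictly decreasing (slopes −4 and −9), so each is injective on its own interval.
The left piece maps (−∞, −6) onto (14, ∞); the right piece maps [−6, ∞) onto (−∞, 16].
The union (14, ∞) ∪ (−∞, 16] covers ℝ, so f is surjective.
For the follow-up: the images overlap, so an x < −6 with f(x) = f(−6) exists. f(−6) = 16; solving −4x − 10 = 16 for x < −6 gives x = (16 + 10)/(−4) = −13/2.

-13/2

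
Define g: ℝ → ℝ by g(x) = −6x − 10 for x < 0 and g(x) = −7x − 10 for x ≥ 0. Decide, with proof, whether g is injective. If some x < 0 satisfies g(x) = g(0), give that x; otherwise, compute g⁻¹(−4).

Both pieces are strictly decreasing (slopes −6 and −7), so each is injective on its own interval.
The left piece maps (−∞, 0) onto (−10, ∞); the right piece maps [0, ∞) onto (−∞, −10].
These images are disjoint, so no value is attained by both pieces. So g is injective.
Because the two images are disjoint, no x < 0 has g(x) = g(0), so we compute g⁻¹(−4): −4 lies in (−10, ∞), so solve −6x − 10 = −4: x = (−4 + 10)/(−6) = −1.

-1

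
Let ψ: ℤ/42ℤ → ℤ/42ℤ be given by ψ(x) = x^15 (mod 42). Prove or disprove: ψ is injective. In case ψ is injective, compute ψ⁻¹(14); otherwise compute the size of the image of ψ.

ψ(2): Repeated squaring mod 42: 2^1 ≡ 2, 2^2 ≡ 2² = 4, 2^4 ≡ 4² = 16, 2^8 ≡ 16² = 256 ≡ 4. Since 15 = 8 + 4 + 2 + 1, 2^15 ≡ 4·16·4·2: 4·16 = 64 ≡ 22, then 22·4 = 88 ≡ 4, then 4·2 = 8. So 2^15 ≡ 8 (mod 42).
ψ(8): Repeated squaring mod 42: 8^1 ≡ 8, 8^2 ≡ 8² = 64 ≡ 22, 8^4 ≡ 22² = 484 ≡ 22, 8^8 ≡ 22² = 484 ≡ 22. Since 15 = 8 + 4 + 2 + 1, 8^15 ≡ 22·22·22·8: 22·22 = 484 ≡ 22, then 22·22 = 484 ≡ 22, then 22·8 = 176 ≡ 8. So 8^15 ≡ 8 (mod 42).
So ψ(2) = ψ(8) = 8 while 2 ≠ 8, thus ψ is not injective.
Since ψ is not injective, we determine |image(ψ)|. Computing x^15 mod 42 for each x (by repeated squaring, reducing mod 42 at every step), the values ψ(0), ψ(1), …, ψ(41) are: 0, 1, 8, 27, 22, 41, 6, 7, 8, 15, 34, 29, 6, 13, 14, 15, 22, 41, 36, 13, 20, 21, 22, 29, 6, 1, 20, 27, 28, 29, 36, 13, 8, 27, 34, 35, 36, 1, 20, 15, 34, 41.
The distinct values are {0, 1, 6, 7, 8, 13, 14, 15, 20, 21, 22, 27, 28, 29, 34, 35, 36, 41}; there are 18 of them.

18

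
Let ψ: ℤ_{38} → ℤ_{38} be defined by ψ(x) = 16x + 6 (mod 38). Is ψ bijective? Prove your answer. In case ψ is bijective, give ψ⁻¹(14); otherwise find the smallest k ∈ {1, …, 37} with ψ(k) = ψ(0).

Recall that ψ is injective when ψ(u) = ψ(v) forces u = v.
We have gcd(16, 38) = 2 > 1. Taking u = 0 and v = 19: ψ(0) = 6 and ψ(19) = 16·19 + 6 = 310 ≡ 6 (mod 38).
So ψ(0) = ψ(19) while 0 ≠ 19, therefore ψ is not injective, hence not bijective.
Since ψ is not bijective, we find the least positive k with ψ(k) = ψ(0): this means 16k ≡ 0 (mod 38), i.e. 38 ∣ 16k. Since gcd(16, 38) = 2, dividing through by 2 this holds exactly when 19 ∣ 8k, and as gcd(8, 19) = 1, exactly when 19 ∣ k.
The smallest positive such k is 19.

19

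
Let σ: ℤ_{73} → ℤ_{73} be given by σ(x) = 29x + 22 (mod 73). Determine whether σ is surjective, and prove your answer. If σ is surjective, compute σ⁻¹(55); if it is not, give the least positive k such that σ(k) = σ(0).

54

Since gcd(29, 73) = 1, 29 is invertible modulo 73. Euclid's algorithm: 73 = 2·29 + 15, 29 = 1·15 + 14, 15 = 1·14 + 1; back-substituting gives 1 = 68·29 − 27·73, so 29⁻¹ ≡ 68 (mod 73).
Then y ↦ 68(y − 22) is a two-sided inverse to σ, so every y ∈ ℤ_{73} has a preimage.
Hence σ is surjective.
Since σ is surjective, we find σ⁻¹(55): we need 29x ≡ 55 − 22 ≡ 33 (mod 73). Using 29⁻¹ = 68: x ≡ 68·33 = 2244 = 30·73 + 54, so x = 54.
Check: σ(54) = 29·54 + 22 = 1588 = 21·73 + 55 ≡ 55 (mod 73).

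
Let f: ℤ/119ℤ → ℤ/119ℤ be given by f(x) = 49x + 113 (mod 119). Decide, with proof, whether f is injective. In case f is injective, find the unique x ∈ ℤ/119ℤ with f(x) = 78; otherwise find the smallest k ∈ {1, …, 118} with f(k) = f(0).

17

By definition, injectivity means: for all u, v in the domain, f(u) = f(v) implies u = v.
We have gcd(49, 119) = 7 > 1. Taking u = 0 and v = 17: f(0) = 113 and f(17) = 49·17 + 113 = 946 ≡ 113 (mod 119).
So f(0) = f(17) while 0 ≠ 17, so f is not injective.
Since f is not injective, we find the least positive k with f(k) = f(0): this means 49k ≡ 0 (mod 119), i.e. 119 ∣ 49k. Since gcd(49, 119) = 7, dividing through by 7 this holds exactly when 17 ∣ 7k, and as gcd(7, 17) = 1, exactly when 17 ∣ k.
The smallest positive such k is 17.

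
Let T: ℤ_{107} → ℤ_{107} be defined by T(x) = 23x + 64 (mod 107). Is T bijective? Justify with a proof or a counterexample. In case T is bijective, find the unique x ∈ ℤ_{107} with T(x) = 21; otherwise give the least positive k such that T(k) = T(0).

40

Suppose T(x_1) = T(x_2) in ℤ_{107}. Then 23x_1 + 64 ≡ 23x_2 + 64 (mod 107), therefore 23(x_1 − x_2) ≡ 0 (mod 107).
Since gcd(23, 107) = 1, 23 is invertible modulo 107, so x_1 − x_2 ≡ 0 (mod 107), i.e. x_1 = x_2.
We now compute 23⁻¹ mod 107 explicitly. Euclid's algorithm: 107 = 4·23 + 15, 23 = 1·15 + 8, 15 = 1·8 + 7, 8 = 1·7 + 1; back-substituting gives 1 = 14·23 − 3·107, so 23⁻¹ ≡ 14 (mod 107).
For any y ∈ ℤ_{107}, x = 14(y − 64) mod 107 satisfies T(x) = 23·14(y − 64) + 64 ≡ y (since 23·14 ≡ 1 mod 107). So every y has a preimage.
Hence T is bijective.
Since T is bijective, we find T⁻¹(21): we need 23x ≡ 21 − 64 ≡ 64 (mod 107). Using 23⁻¹ = 14: x ≡ 14·64 = 896 = 8·107 + 40, so x = 40.
Check: T(40) = 23·40 + 64 = 984 = 9·107 + 21 ≡ 21 (mod 107).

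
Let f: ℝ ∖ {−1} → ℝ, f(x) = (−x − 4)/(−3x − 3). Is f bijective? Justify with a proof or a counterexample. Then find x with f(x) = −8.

-28/25

If f(x) = 1/3, cross-multiplying gives −3(−x − 4) = −1(−3x − 3), which simplifies to 12 = 3 — false.  So 1/3 has no preimage and f is not surjective.
Therefore f is not bijective.
Solving f(x) = −8: cross-multiplying gives −x − 4 = −8(−3x − 3), which rearranges to −25x = 28, so x = −28/25.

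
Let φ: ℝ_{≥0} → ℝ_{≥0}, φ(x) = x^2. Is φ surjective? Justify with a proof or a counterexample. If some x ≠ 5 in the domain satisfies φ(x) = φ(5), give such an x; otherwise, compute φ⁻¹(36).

6

For any y ∈ ℝ_{≥0}, x = y^{1/2} ∈ ℝ_{≥0} gives φ(x) = y, so φ is surjective.
Since x ↦ x^2 is strictly increasing on ℝ_{≥0}, it is injective there, so no x ≠ 5 in the domain has φ(x) = φ(5). We therefore compute φ⁻¹(36) = 36^{1/2} = 6 (indeed 6^2 = 36).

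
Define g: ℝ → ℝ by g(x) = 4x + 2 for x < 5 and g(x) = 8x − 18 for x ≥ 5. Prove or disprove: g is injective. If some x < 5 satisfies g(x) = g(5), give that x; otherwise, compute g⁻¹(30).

Both pieces are strictly increasing (slopes 4 and 8), so each is injective on its own interval.
The left piece maps (−∞, 5) onto (−∞, 22); the right piece maps [5, ∞) onto [22, ∞).
These images are disjoint, so no value is attained by both pieces. Hence g is injective.
Because the two images are disjoint, no x < 5 has g(x) = g(5), so we compute g⁻¹(30): 30 lies in [22, ∞), so solve 8x − 18 = 30: x = (30 + 18)/8 = 6.

6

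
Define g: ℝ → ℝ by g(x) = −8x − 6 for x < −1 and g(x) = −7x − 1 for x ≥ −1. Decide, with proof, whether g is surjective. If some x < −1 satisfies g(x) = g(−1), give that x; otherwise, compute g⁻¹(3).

Both pieces are strictly decreasing (slopes −8 and −7), so each is injective on its own interval.
The left piece maps (−∞, −1) onto (2, ∞); the right piece maps [−1, ∞) onto (−∞, 6].
The union (2, ∞) ∪ (−∞, 6] covers ℝ, so g is surjective.
For the follow-up: the images overlap, so an x < −1 with g(x) = g(−1) exists. g(−1) = 6; solving −8x − 6 = 6 for x < −1 gives x = (6 + 6)/(−8) = −3/2.

-3/2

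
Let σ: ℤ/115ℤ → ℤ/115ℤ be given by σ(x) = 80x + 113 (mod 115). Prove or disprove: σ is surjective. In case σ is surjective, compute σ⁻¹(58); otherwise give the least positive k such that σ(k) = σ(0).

Since gcd(80, 115) = 5, we have 80x ≡ 0 (mod 5) for all x, so σ(x) ≡ 3 (mod 5).
But 0 ≢ 3 (mod 5), so 0 ∈ ℤ/115ℤ has no preimage. Therefore σ is not surjective.
Since σ is not surjective, we find the least positive k with σ(k) = σ(0): this means 80k ≡ 0 (mod 115), i.e. 115 ∣ 80k. Since gcd(80, 115) = 5, dividing through by 5 this holds exactly when 23 ∣ 16k, and as gcd(16, 23) = 1, exactly when 23 ∣ k.
The smallest positive such k is 23.

23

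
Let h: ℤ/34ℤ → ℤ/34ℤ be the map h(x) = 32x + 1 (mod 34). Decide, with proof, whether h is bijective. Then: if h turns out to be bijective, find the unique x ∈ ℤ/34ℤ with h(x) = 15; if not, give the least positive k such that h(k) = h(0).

We have gcd(32, 34) = 2 > 1. Taking s = 0 and t = 17: h(0) = 1 and h(17) = 32·17 + 1 = 545 ≡ 1 (mod 34).
So h(0) = h(17) while 0 ≠ 17, therefore h is not injective, hence not bijective.
Since h is not bijective, we find the least positive k with h(k) = h(0): this means 32k ≡ 0 (mod 34), i.e. 34 ∣ 32k. Since gcd(32, 34) = 2, dividing through by 2 this holds exactly when 17 ∣ 16k, and as gcd(16, 17) = 1, exactly when 17 ∣ k.
The smallest positive such k is 17.

17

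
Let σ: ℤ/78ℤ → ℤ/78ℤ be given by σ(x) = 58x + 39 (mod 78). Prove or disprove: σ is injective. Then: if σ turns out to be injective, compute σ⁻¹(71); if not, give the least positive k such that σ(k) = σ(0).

39

We have gcd(58, 78) = 2 > 1. Taking u = 0 and v = 39: σ(0) = 39 and σ(39) = 58·39 + 39 = 2301 ≡ 39 (mod 78).
So σ(0) = σ(39) while 0 ≠ 39, so σ is not injective.
Since σ is not injective, we find the least positive k with σ(k) = σ(0): this means 58k ≡ 0 (mod 78), i.e. 78 ∣ 58k. Since gcd(58, 78) = 2, dividing through by 2 this holds exactly when 39 ∣ 29k, and as gcd(29, 39) = 1, exactly when 39 ∣ k.
The smallest positive such k is 39.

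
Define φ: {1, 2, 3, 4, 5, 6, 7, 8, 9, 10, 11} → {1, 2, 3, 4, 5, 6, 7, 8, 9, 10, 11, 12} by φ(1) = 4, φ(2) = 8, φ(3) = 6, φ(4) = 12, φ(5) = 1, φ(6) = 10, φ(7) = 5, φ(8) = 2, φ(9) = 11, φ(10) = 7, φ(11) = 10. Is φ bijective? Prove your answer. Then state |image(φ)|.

10

φ(6) = 10 = φ(11) with 6 ≠ 11, so φ is not injective, hence not bijective.
The image of φ is {1, 2, 4, 5, 6, 7, 8, 10, 11, 12}, which has 10 elements.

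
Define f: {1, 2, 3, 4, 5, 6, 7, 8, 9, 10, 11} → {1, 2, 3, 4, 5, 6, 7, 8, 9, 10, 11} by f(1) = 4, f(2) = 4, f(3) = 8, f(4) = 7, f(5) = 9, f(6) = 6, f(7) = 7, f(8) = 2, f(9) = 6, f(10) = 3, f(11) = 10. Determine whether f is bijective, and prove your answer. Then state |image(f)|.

f(1) = 4 = f(2) with 1 ≠ 2, so f is not injective, hence not bijective.
The image of f is {2, 3, 4, 6, 7, 8, 9, 10}, which has 8 elements.

8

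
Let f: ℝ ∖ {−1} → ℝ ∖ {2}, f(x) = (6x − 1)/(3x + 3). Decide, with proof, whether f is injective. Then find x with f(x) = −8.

Suppose f(a) = f(b). Cross-multiplying: (6a − 1)(3b + 3) = (6b − 1)(3a + 3).
Expanding both sides and cancelling the symmetric terms leaves 21·(a − b) = 0. Since 21 ≠ 0, a = b. So f is injective.
Solving f(x) = −8: cross-multiplying gives 6x − 1 = −8(3x + 3), which rearranges to 30x = −23, so x = −23/30.

-23/30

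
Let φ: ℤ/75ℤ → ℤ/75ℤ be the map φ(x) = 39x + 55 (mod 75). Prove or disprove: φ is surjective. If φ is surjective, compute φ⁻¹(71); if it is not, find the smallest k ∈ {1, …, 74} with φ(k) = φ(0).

Since gcd(39, 75) = 3, we have 39x ≡ 0 (mod 3) for all x, so φ(x) ≡ 1 (mod 3).
But 0 ≢ 1 (mod 3), so 0 ∈ ℤ/75ℤ has no preimage. So φ is not surjective.
Since φ is not surjective, we find the least positive k with φ(k) = φ(0): this means 39k ≡ 0 (mod 75), i.e. 75 ∣ 39k. Since gcd(39, 75) = 3, dividing through by 3 this holds exactly when 25 ∣ 13k, and as gcd(13, 25) = 1, exactly when 25 ∣ k.
The smallest positive such k is 25.

25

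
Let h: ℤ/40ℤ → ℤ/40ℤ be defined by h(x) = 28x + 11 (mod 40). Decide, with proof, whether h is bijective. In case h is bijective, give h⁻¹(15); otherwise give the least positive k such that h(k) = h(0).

10

Recall that h is injective if h(u) = h(v) implies u = v.
We have gcd(28, 40) = 4 > 1. Taking u = 0 and v = 10: h(0) = 11 and h(10) = 28·10 + 11 = 291 ≡ 11 (mod 40).
So h(0) = h(10) while 0 ≠ 10, so h is not injective, hence not bijective.
Since h is not bijective, we find the least positive k with h(k) = h(0): this means 28k ≡ 0 (mod 40), i.e. 40 ∣ 28k. Since gcd(28, 40) = 4, dividing through by 4 this holds exactly when 10 ∣ 7k, and as gcd(7, 10) = 1, exactly when 10 ∣ k.
The smallest positive such k is 10.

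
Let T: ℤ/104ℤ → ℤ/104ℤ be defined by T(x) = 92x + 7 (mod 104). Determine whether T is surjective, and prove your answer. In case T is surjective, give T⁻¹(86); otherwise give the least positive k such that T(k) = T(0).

Since gcd(92, 104) = 4, we have 92x ≡ 0 (mod 4) for all x, so T(x) ≡ 3 (mod 4).
But 0 ≢ 3 (mod 4), so 0 ∈ ℤ/104ℤ has no preimage. Thus T is not surjective.
Since T is not surjective, we find the least positive k with T(k) = T(0): this means 92k ≡ 0 (mod 104), i.e. 104 ∣ 92k. Since gcd(92, 104) = 4, dividing through by 4 this holds exactly when 26 ∣ 23k, and as gcd(23, 26) = 1, exactly when 26 ∣ k.
The smallest positive such k is 26.

26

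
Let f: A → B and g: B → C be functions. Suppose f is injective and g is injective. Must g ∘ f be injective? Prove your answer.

Suppose (g ∘ f)(u) = (g ∘ f)(v), i.e. g(f(u)) = g(f(v)).
Since g is injective, f(u) = f(v). Since f is injective, u = v. So g ∘ f is injective.

injective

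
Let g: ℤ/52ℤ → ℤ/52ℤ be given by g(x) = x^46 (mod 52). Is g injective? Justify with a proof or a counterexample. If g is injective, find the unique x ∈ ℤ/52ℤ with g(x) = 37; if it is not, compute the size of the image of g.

g(12): Repeated squaring mod 52: 12^1 ≡ 12, 12^2 ≡ 12² = 144 ≡ 40, 12^4 ≡ 40² = 1600 ≡ 40, 12^8 ≡ 40² = 1600 ≡ 40, 12^16 ≡ 40² = 1600 ≡ 40, 12^32 ≡ 40² = 1600 ≡ 40. Since 46 = 32 + 8 + 4 + 2, 12^46 ≡ 40·40·40·40: 40·40 = 1600 ≡ 40, then 40·40 = 1600 ≡ 40, then 40·40 = 1600 ≡ 40. So 12^46 ≡ 40 (mod 52).
g(14): Repeated squaring mod 52: 14^1 ≡ 14, 14^2 ≡ 14² = 196 ≡ 40, 14^4 ≡ 40² = 1600 ≡ 40, 14^8 ≡ 40² = 1600 ≡ 40, 14^16 ≡ 40² = 1600 ≡ 40, 14^32 ≡ 40² = 1600 ≡ 40. Since 46 = 32 + 8 + 4 + 2, 14^46 ≡ 40·40·40·40: 40·40 = 1600 ≡ 40, then 40·40 = 1600 ≡ 40, then 40·40 = 1600 ≡ 40. So 14^46 ≡ 40 (mod 52).
So g(12) = g(14) = 40 while 12 ≠ 14, hence g is not injective.
Since g is not injective, we determine |image(g)|. Computing x^46 mod 52 for each x (by repeated squaring, reducing mod 52 at every step), the values g(0), g(1), …, g(51) are: 0, 1, 36, 29, 48, 25, 4, 17, 12, 9, 16, 49, 40, 13, 40, 49, 16, 9, 12, 17, 4, 25, 48, 29, 36, 1, 0, 1, 36, 29, 48, 25, 4, 17, 12, 9, 16, 49, 40, 13, 40, 49, 16, 9, 12, 17, 4, 25, 48, 29, 36, 1.
The distinct values are {0, 1, 4, 9, 12, 13, 16, 17, 25, 29, 36, 40, 48, 49}; there are 14 of them.

14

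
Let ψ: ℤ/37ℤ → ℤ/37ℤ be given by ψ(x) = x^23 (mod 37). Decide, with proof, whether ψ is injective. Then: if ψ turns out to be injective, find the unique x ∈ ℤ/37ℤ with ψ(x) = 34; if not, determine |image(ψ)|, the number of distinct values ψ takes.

9

Since 37 is prime, the nonzero elements of ℤ/37ℤ form a cyclic group of order 36.
As gcd(23, 36) = 1, raising to the 23rd power is a bijection on this group: if u^23 ≡ v^23 then (uv^{−1})^23 = 1, and the only element of order dividing gcd(23, 36) = 1 is 1, so u = v.
With ψ(0) = 0 this makes ψ injective on all of ℤ/37ℤ, hence bijective (finite equal-size domain and codomain). In particular ψ is injective.
Since ψ is injective, we find the preimage of 34. The inverse of x ↦ x^23 on (ℤ/37ℤ)^× is x ↦ x^11, because 23·11 = 253 = 7·36 + 1 ≡ 1 (mod 36) and x^{36} = 1 for x ≠ 0 (Fermat). So ψ⁻¹(34) = 34^11 mod 37.
Repeated squaring mod 37: 34^1 ≡ 34, 34^2 ≡ 34² = 1156 ≡ 9, 34^4 ≡ 9² = 81 ≡ 7, 34^8 ≡ 7² = 49 ≡ 12. Since 11 = 8 + 2 + 1, 34^11 ≡ 12·9·34: 12·9 = 108 ≡ 34, then 34·34 = 1156 ≡ 9. So 34^11 ≡ 9 (mod 37).
Hence ψ⁻¹(34) = 9.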